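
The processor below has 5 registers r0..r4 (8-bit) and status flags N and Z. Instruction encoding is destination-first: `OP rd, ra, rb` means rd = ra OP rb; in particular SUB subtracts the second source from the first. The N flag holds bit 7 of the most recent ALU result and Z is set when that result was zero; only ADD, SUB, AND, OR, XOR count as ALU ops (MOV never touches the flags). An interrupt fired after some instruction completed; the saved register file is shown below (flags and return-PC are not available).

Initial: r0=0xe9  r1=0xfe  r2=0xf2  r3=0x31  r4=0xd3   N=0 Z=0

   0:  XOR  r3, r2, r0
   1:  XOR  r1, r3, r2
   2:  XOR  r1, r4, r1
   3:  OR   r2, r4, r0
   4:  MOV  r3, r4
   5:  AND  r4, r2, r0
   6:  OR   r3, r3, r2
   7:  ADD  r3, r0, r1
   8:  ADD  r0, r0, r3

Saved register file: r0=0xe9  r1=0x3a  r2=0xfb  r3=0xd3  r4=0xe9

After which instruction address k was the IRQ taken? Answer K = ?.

K = 5

after  0: r0=0xe9 r1=0xfe r2=0xf2 r3=0x1b r4=0xd3  N=0 Z=0
after  1: r0=0xe9 r1=0xe9 r2=0xf2 r3=0x1b r4=0xd3  N=1 Z=0
after  2: r0=0xe9 r1=0x3a r2=0xf2 r3=0x1b r4=0xd3  N=0 Z=0
after  3: r0=0xe9 r1=0x3a r2=0xfb r3=0x1b r4=0xd3  N=1 Z=0
after  4: r0=0xe9 r1=0x3a r2=0xfb r3=0xd3 r4=0xd3  N=1 Z=0
after  5: r0=0xe9 r1=0x3a r2=0xfb r3=0xd3 r4=0xe9  N=1 Z=0
-- IRQ taken; context saved, return-PC = 6 --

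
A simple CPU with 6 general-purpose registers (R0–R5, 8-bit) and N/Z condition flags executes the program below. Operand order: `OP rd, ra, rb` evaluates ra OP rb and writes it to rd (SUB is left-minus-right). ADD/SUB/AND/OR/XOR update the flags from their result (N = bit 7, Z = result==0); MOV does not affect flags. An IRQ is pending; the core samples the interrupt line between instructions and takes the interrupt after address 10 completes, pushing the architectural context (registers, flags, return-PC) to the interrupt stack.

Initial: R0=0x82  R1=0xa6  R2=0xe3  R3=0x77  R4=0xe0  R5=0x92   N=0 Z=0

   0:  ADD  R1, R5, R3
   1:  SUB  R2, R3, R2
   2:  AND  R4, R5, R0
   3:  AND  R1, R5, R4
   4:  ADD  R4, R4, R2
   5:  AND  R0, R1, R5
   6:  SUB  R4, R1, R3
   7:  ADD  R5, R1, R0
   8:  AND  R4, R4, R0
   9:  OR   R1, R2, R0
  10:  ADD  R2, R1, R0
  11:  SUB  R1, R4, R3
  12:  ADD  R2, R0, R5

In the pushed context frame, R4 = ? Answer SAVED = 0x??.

after  0: R0=0x82 R1=0x09 R2=0xe3 R3=0x77 R4=0xe0 R5=0x92  N=0 Z=0
after  1: R0=0x82 R1=0x09 R2=0x94 R3=0x77 R4=0xe0 R5=0x92  N=1 Z=0
after  2: R0=0x82 R1=0x09 R2=0x94 R3=0x77 R4=0x82 R5=0x92  N=1 Z=0
after  3: R0=0x82 R1=0x82 R2=0x94 R3=0x77 R4=0x82 R5=0x92  N=1 Z=0
after  4: R0=0x82 R1=0x82 R2=0x94 R3=0x77 R4=0x16 R5=0x92  N=0 Z=0
after  5: R0=0x82 R1=0x82 R2=0x94 R3=0x77 R4=0x16 R5=0x92  N=1 Z=0
after  6: R0=0x82 R1=0x82 R2=0x94 R3=0x77 R4=0x0b R5=0x92  N=0 Z=0
after  7: R0=0x82 R1=0x82 R2=0x94 R3=0x77 R4=0x0b R5=0x04  N=0 Z=0
after  8: R0=0x82 R1=0x82 R2=0x94 R3=0x77 R4=0x02 R5=0x04  N=0 Z=0
after  9: R0=0x82 R1=0x96 R2=0x94 R3=0x77 R4=0x02 R5=0x04  N=1 Z=0
after 10: R0=0x82 R1=0x96 R2=0x18 R3=0x77 R4=0x02 R5=0x04  N=0 Z=0
-- IRQ taken; context saved, return-PC = 11 --

SAVED = 0x02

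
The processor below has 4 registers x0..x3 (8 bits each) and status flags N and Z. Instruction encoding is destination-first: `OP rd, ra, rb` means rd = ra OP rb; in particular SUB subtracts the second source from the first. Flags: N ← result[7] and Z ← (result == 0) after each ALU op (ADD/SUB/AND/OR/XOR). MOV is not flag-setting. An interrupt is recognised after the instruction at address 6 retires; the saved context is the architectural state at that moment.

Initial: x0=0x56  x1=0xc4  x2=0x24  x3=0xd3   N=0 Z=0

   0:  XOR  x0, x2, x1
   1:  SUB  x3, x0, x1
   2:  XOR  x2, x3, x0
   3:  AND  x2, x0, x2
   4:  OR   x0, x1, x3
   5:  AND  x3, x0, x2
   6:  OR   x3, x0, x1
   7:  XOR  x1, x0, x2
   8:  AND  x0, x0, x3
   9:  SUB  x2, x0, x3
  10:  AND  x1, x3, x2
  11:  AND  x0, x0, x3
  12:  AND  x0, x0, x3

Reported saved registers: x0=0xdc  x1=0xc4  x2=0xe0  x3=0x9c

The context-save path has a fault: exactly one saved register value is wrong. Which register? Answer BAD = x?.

after  0: x0=0xe0 x1=0xc4 x2=0x24 x3=0xd3  N=1 Z=0
after  1: x0=0xe0 x1=0xc4 x2=0x24 x3=0x1c  N=0 Z=0
after  2: x0=0xe0 x1=0xc4 x2=0xfc x3=0x1c  N=1 Z=0
after  3: x0=0xe0 x1=0xc4 x2=0xe0 x3=0x1c  N=1 Z=0
after  4: x0=0xdc x1=0xc4 x2=0xe0 x3=0x1c  N=1 Z=0
after  5: x0=0xdc x1=0xc4 x2=0xe0 x3=0xc0  N=1 Z=0
after  6: x0=0xdc x1=0xc4 x2=0xe0 x3=0xdc  N=1 Z=0
-- IRQ taken; context saved, return-PC = 7 --
mismatch: x3: reported 0x9c vs actual 0xdc

BAD = x3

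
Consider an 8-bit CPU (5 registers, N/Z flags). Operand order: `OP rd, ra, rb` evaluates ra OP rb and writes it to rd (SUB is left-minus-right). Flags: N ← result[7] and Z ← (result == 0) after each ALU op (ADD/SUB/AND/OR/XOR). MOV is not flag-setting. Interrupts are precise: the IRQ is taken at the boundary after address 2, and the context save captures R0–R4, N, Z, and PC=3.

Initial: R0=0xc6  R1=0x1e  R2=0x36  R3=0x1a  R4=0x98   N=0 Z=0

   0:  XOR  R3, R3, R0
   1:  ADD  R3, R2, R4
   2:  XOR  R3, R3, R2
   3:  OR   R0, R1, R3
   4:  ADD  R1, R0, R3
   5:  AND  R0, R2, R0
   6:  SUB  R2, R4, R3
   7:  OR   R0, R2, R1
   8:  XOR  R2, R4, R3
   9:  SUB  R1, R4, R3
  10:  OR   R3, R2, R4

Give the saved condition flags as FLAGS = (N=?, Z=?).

after  0: R0=0xc6 R1=0x1e R2=0x36 R3=0xdc R4=0x98  N=1 Z=0
after  1: R0=0xc6 R1=0x1e R2=0x36 R3=0xce R4=0x98  N=1 Z=0
after  2: R0=0xc6 R1=0x1e R2=0x36 R3=0xf8 R4=0x98  N=1 Z=0
-- IRQ taken; context saved, return-PC = 3 --

FLAGS = (N=1, Z=0)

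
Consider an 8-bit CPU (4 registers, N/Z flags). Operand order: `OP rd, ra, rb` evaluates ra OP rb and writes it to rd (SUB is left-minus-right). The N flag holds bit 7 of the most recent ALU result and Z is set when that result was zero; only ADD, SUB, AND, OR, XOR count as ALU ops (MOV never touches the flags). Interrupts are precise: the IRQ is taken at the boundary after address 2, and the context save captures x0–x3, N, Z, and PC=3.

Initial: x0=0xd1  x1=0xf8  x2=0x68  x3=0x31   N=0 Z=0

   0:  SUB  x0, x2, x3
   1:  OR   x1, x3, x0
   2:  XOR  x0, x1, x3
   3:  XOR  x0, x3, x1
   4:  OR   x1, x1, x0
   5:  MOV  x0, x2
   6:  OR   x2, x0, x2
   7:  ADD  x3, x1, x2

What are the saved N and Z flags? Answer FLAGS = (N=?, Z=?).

FLAGS = (N=0, Z=0)

after  0: x0=0x37 x1=0xf8 x2=0x68 x3=0x31  N=0 Z=0
after  1: x0=0x37 x1=0x37 x2=0x68 x3=0x31  N=0 Z=0
after  2: x0=0x06 x1=0x37 x2=0x68 x3=0x31  N=0 Z=0
-- IRQ taken; context saved, return-PC = 3 --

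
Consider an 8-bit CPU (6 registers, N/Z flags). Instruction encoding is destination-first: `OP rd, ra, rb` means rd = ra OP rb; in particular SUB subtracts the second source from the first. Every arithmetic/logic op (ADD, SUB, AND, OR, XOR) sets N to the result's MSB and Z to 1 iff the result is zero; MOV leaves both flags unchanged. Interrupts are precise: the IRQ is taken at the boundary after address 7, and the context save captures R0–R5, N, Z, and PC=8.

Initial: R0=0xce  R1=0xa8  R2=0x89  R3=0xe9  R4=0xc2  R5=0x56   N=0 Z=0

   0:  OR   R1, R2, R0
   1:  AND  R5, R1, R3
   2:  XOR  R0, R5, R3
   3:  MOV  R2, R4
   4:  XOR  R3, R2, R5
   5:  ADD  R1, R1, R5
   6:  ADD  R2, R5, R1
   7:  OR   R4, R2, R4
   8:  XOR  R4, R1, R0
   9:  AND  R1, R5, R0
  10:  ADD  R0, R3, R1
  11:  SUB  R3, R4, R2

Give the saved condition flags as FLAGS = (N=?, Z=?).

after  0: R0=0xce R1=0xcf R2=0x89 R3=0xe9 R4=0xc2 R5=0x56  N=1 Z=0
after  1: R0=0xce R1=0xcf R2=0x89 R3=0xe9 R4=0xc2 R5=0xc9  N=1 Z=0
after  2: R0=0x20 R1=0xcf R2=0x89 R3=0xe9 R4=0xc2 R5=0xc9  N=0 Z=0
after  3: R0=0x20 R1=0xcf R2=0xc2 R3=0xe9 R4=0xc2 R5=0xc9  N=0 Z=0
after  4: R0=0x20 R1=0xcf R2=0xc2 R3=0x0b R4=0xc2 R5=0xc9  N=0 Z=0
after  5: R0=0x20 R1=0x98 R2=0xc2 R3=0x0b R4=0xc2 R5=0xc9  N=1 Z=0
after  6: R0=0x20 R1=0x98 R2=0x61 R3=0x0b R4=0xc2 R5=0xc9  N=0 Z=0
after  7: R0=0x20 R1=0x98 R2=0x61 R3=0x0b R4=0xe3 R5=0xc9  N=1 Z=0
-- IRQ taken; context saved, return-PC = 8 --

FLAGS = (N=1, Z=0)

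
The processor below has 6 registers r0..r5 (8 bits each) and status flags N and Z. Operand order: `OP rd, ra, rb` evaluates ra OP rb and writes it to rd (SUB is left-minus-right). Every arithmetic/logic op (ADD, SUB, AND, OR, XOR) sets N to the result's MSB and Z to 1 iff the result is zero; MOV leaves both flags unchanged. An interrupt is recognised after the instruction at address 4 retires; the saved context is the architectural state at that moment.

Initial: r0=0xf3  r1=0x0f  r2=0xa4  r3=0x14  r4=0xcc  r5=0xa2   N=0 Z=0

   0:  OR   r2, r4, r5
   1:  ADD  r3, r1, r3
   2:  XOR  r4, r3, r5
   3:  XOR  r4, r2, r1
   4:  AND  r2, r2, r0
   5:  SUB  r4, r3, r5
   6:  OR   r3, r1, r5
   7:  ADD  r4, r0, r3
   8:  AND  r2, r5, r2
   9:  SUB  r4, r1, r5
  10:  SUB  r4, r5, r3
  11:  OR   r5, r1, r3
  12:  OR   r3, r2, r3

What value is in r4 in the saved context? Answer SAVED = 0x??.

SAVED = 0xe1

after  0: r0=0xf3 r1=0x0f r2=0xee r3=0x14 r4=0xcc r5=0xa2  N=1 Z=0
after  1: r0=0xf3 r1=0x0f r2=0xee r3=0x23 r4=0xcc r5=0xa2  N=0 Z=0
after  2: r0=0xf3 r1=0x0f r2=0xee r3=0x23 r4=0x81 r5=0xa2  N=1 Z=0
after  3: r0=0xf3 r1=0x0f r2=0xee r3=0x23 r4=0xe1 r5=0xa2  N=1 Z=0
after  4: r0=0xf3 r1=0x0f r2=0xe2 r3=0x23 r4=0xe1 r5=0xa2  N=1 Z=0
-- IRQ taken; context saved, return-PC = 5 --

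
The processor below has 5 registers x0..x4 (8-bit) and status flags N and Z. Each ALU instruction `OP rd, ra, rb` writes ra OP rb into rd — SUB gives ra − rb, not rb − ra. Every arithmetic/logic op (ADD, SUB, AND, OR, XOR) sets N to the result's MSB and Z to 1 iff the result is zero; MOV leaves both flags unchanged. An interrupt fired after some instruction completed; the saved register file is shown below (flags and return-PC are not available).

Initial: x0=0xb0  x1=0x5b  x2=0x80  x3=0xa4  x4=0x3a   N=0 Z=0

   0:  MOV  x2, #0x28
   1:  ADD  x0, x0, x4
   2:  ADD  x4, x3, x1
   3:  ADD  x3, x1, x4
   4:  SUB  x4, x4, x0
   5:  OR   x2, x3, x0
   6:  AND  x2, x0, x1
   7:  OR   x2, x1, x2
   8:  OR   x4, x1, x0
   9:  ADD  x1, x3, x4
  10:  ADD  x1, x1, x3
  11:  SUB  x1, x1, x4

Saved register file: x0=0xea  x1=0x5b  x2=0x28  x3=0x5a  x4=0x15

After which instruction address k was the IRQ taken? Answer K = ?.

after  0: x0=0xb0 x1=0x5b x2=0x28 x3=0xa4 x4=0x3a  N=0 Z=0
after  1: x0=0xea x1=0x5b x2=0x28 x3=0xa4 x4=0x3a  N=1 Z=0
after  2: x0=0xea x1=0x5b x2=0x28 x3=0xa4 x4=0xff  N=1 Z=0
after  3: x0=0xea x1=0x5b x2=0x28 x3=0x5a x4=0xff  N=0 Z=0
after  4: x0=0xea x1=0x5b x2=0x28 x3=0x5a x4=0x15  N=0 Z=0
-- IRQ taken; context saved, return-PC = 5 --

K = 4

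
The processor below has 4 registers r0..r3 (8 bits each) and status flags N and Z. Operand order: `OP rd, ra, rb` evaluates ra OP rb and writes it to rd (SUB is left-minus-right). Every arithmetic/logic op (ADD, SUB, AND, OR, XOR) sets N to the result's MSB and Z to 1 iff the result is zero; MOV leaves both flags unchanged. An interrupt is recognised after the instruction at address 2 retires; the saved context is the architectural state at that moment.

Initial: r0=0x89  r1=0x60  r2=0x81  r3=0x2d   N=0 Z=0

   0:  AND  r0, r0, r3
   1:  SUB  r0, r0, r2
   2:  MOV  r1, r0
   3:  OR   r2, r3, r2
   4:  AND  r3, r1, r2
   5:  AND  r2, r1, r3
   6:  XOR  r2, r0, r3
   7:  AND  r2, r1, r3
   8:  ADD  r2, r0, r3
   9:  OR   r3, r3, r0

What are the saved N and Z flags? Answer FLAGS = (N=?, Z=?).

after  0: r0=0x09 r1=0x60 r2=0x81 r3=0x2d  N=0 Z=0
after  1: r0=0x88 r1=0x60 r2=0x81 r3=0x2d  N=1 Z=0
after  2: r0=0x88 r1=0x88 r2=0x81 r3=0x2d  N=1 Z=0
-- IRQ taken; context saved, return-PC = 3 --

FLAGS = (N=1, Z=0)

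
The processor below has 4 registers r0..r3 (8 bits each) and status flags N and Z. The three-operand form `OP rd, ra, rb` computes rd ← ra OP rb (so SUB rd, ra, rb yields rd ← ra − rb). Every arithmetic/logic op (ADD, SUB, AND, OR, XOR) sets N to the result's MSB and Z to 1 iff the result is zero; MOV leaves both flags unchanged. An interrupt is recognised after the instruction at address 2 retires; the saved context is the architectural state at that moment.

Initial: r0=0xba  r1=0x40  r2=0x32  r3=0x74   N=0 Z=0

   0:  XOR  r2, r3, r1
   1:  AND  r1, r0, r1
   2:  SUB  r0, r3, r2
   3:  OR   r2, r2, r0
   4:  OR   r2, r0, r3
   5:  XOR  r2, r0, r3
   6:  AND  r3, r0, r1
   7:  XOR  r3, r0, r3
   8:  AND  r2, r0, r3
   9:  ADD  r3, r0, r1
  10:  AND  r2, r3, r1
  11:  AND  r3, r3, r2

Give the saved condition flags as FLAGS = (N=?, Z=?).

FLAGS = (N=0, Z=0)

after  0: r0=0xba r1=0x40 r2=0x34 r3=0x74  N=0 Z=0
after  1: r0=0xba r1=0x00 r2=0x34 r3=0x74  N=0 Z=1
after  2: r0=0x40 r1=0x00 r2=0x34 r3=0x74  N=0 Z=0
-- IRQ taken; context saved, return-PC = 3 --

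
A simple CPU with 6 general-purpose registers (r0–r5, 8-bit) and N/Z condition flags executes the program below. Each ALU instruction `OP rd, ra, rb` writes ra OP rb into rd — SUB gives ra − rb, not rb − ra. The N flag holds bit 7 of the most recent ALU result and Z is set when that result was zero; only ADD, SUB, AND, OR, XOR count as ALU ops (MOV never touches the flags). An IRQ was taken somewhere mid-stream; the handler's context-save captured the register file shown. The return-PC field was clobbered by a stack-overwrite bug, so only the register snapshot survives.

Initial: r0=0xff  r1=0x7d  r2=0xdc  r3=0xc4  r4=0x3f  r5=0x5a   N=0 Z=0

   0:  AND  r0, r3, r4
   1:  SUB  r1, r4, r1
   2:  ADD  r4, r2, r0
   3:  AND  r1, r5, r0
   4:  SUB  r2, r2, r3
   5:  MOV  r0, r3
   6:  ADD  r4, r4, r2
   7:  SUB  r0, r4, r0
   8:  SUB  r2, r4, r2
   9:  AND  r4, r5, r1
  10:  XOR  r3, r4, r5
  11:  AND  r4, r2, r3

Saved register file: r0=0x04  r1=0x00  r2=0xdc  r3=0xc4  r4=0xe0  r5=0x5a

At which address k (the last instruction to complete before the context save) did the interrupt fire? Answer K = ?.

K = 3

after  0: r0=0x04 r1=0x7d r2=0xdc r3=0xc4 r4=0x3f r5=0x5a  N=0 Z=0
after  1: r0=0x04 r1=0xc2 r2=0xdc r3=0xc4 r4=0x3f r5=0x5a  N=1 Z=0
after  2: r0=0x04 r1=0xc2 r2=0xdc r3=0xc4 r4=0xe0 r5=0x5a  N=1 Z=0
after  3: r0=0x04 r1=0x00 r2=0xdc r3=0xc4 r4=0xe0 r5=0x5a  N=0 Z=1
-- IRQ taken; context saved, return-PC = 4 --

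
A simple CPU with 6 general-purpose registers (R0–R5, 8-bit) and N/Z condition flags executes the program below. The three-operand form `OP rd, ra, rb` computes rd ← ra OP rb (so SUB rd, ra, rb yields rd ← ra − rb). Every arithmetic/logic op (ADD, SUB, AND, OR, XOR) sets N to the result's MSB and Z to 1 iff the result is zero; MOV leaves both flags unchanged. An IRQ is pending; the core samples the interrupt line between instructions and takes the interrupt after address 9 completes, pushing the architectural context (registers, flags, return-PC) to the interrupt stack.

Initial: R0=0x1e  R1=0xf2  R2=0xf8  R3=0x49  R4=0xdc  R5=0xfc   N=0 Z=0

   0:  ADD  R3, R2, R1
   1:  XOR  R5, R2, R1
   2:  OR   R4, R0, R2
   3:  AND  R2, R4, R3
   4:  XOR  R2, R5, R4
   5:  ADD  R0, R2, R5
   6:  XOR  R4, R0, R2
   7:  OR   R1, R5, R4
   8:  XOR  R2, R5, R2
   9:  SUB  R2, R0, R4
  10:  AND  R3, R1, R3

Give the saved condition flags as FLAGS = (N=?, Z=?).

FLAGS = (N=1, Z=0)

after  0: R0=0x1e R1=0xf2 R2=0xf8 R3=0xea R4=0xdc R5=0xfc  N=1 Z=0
after  1: R0=0x1e R1=0xf2 R2=0xf8 R3=0xea R4=0xdc R5=0x0a  N=0 Z=0
after  2: R0=0x1e R1=0xf2 R2=0xf8 R3=0xea R4=0xfe R5=0x0a  N=1 Z=0
after  3: R0=0x1e R1=0xf2 R2=0xea R3=0xea R4=0xfe R5=0x0a  N=1 Z=0
after  4: R0=0x1e R1=0xf2 R2=0xf4 R3=0xea R4=0xfe R5=0x0a  N=1 Z=0
after  5: R0=0xfe R1=0xf2 R2=0xf4 R3=0xea R4=0xfe R5=0x0a  N=1 Z=0
after  6: R0=0xfe R1=0xf2 R2=0xf4 R3=0xea R4=0x0a R5=0x0a  N=0 Z=0
after  7: R0=0xfe R1=0x0a R2=0xf4 R3=0xea R4=0x0a R5=0x0a  N=0 Z=0
after  8: R0=0xfe R1=0x0a R2=0xfe R3=0xea R4=0x0a R5=0x0a  N=1 Z=0
after  9: R0=0xfe R1=0x0a R2=0xf4 R3=0xea R4=0x0a R5=0x0a  N=1 Z=0
-- IRQ taken; context saved, return-PC = 10 --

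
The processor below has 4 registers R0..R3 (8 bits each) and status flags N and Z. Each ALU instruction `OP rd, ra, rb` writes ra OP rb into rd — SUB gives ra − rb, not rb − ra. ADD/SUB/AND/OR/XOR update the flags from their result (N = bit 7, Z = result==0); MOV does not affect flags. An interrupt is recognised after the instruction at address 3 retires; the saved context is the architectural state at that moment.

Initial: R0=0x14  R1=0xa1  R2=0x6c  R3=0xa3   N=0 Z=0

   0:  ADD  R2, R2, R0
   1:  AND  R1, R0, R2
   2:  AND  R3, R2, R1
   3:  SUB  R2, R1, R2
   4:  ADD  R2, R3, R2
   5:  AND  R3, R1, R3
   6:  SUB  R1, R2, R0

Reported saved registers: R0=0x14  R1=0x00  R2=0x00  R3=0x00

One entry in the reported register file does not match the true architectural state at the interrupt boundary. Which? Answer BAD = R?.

after  0: R0=0x14 R1=0xa1 R2=0x80 R3=0xa3  N=1 Z=0
after  1: R0=0x14 R1=0x00 R2=0x80 R3=0xa3  N=0 Z=1
after  2: R0=0x14 R1=0x00 R2=0x80 R3=0x00  N=0 Z=1
after  3: R0=0x14 R1=0x00 R2=0x80 R3=0x00  N=1 Z=0
-- IRQ taken; context saved, return-PC = 4 --
mismatch: R2: reported 0x00 vs actual 0x80

BAD = R2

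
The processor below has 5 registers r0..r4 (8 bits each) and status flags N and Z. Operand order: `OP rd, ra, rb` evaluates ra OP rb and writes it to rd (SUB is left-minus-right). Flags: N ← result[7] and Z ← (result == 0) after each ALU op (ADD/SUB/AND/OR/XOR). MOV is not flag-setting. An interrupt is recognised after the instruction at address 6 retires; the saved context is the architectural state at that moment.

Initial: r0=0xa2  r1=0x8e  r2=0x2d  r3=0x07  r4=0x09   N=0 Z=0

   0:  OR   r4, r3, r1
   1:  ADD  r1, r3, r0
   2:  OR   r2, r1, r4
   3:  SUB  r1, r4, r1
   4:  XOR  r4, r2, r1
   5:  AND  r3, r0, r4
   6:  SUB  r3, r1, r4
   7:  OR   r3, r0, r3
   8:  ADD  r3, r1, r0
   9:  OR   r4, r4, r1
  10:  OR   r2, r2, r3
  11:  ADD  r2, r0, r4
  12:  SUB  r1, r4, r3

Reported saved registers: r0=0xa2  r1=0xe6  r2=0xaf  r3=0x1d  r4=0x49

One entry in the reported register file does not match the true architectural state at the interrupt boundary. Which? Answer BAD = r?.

after  0: r0=0xa2 r1=0x8e r2=0x2d r3=0x07 r4=0x8f  N=1 Z=0
after  1: r0=0xa2 r1=0xa9 r2=0x2d r3=0x07 r4=0x8f  N=1 Z=0
after  2: r0=0xa2 r1=0xa9 r2=0xaf r3=0x07 r4=0x8f  N=1 Z=0
after  3: r0=0xa2 r1=0xe6 r2=0xaf r3=0x07 r4=0x8f  N=1 Z=0
after  4: r0=0xa2 r1=0xe6 r2=0xaf r3=0x07 r4=0x49  N=0 Z=0
after  5: r0=0xa2 r1=0xe6 r2=0xaf r3=0x00 r4=0x49  N=0 Z=1
after  6: r0=0xa2 r1=0xe6 r2=0xaf r3=0x9d r4=0x49  N=1 Z=0
-- IRQ taken; context saved, return-PC = 7 --
mismatch: r3: reported 0x1d vs actual 0x9d

BAD = r3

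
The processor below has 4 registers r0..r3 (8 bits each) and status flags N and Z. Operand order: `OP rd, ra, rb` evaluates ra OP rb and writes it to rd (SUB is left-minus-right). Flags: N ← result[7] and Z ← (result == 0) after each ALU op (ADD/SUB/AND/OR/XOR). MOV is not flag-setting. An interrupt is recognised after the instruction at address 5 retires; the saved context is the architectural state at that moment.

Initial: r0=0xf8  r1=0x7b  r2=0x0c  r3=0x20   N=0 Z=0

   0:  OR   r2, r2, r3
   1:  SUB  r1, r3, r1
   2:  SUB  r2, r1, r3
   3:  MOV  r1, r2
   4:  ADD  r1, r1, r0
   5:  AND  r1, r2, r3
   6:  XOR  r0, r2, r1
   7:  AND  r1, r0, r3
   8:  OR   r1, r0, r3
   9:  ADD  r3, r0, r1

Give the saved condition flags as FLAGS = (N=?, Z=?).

after  0: r0=0xf8 r1=0x7b r2=0x2c r3=0x20  N=0 Z=0
after  1: r0=0xf8 r1=0xa5 r2=0x2c r3=0x20  N=1 Z=0
after  2: r0=0xf8 r1=0xa5 r2=0x85 r3=0x20  N=1 Z=0
after  3: r0=0xf8 r1=0x85 r2=0x85 r3=0x20  N=1 Z=0
after  4: r0=0xf8 r1=0x7d r2=0x85 r3=0x20  N=0 Z=0
after  5: r0=0xf8 r1=0x00 r2=0x85 r3=0x20  N=0 Z=1
-- IRQ taken; context saved, return-PC = 6 --

FLAGS = (N=0, Z=1)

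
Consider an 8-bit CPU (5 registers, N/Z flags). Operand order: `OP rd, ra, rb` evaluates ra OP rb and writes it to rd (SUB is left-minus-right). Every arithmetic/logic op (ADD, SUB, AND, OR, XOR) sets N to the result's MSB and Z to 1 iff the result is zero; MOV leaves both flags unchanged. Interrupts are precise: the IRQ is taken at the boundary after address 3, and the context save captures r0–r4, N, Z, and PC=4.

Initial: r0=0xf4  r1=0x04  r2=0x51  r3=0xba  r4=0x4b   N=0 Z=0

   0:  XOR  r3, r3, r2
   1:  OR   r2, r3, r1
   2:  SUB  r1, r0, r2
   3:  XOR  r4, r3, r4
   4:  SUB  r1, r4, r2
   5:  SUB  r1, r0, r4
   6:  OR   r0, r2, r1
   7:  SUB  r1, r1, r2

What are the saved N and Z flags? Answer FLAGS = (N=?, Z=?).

FLAGS = (N=1, Z=0)

after  0: r0=0xf4 r1=0x04 r2=0x51 r3=0xeb r4=0x4b  N=1 Z=0
after  1: r0=0xf4 r1=0x04 r2=0xef r3=0xeb r4=0x4b  N=1 Z=0
after  2: r0=0xf4 r1=0x05 r2=0xef r3=0xeb r4=0x4b  N=0 Z=0
after  3: r0=0xf4 r1=0x05 r2=0xef r3=0xeb r4=0xa0  N=1 Z=0
-- IRQ taken; context saved, return-PC = 4 --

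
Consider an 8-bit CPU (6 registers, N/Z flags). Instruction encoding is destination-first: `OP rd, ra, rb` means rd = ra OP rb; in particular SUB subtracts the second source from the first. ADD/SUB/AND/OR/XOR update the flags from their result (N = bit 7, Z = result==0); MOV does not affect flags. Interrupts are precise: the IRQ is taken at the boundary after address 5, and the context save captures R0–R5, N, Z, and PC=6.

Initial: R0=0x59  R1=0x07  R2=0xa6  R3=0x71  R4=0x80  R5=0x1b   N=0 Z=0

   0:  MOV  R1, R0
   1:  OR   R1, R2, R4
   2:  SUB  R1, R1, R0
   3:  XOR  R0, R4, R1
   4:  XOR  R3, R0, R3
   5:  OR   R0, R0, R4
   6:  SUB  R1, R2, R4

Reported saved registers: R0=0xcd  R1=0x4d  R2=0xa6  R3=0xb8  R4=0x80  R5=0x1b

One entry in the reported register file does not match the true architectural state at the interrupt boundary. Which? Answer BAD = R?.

BAD = R3

after  0: R0=0x59 R1=0x59 R2=0xa6 R3=0x71 R4=0x80 R5=0x1b  N=0 Z=0
after  1: R0=0x59 R1=0xa6 R2=0xa6 R3=0x71 R4=0x80 R5=0x1b  N=1 Z=0
after  2: R0=0x59 R1=0x4d R2=0xa6 R3=0x71 R4=0x80 R5=0x1b  N=0 Z=0
after  3: R0=0xcd R1=0x4d R2=0xa6 R3=0x71 R4=0x80 R5=0x1b  N=1 Z=0
after  4: R0=0xcd R1=0x4d R2=0xa6 R3=0xbc R4=0x80 R5=0x1b  N=1 Z=0
after  5: R0=0xcd R1=0x4d R2=0xa6 R3=0xbc R4=0x80 R5=0x1b  N=1 Z=0
-- IRQ taken; context saved, return-PC = 6 --
mismatch: R3: reported 0xb8 vs actual 0xbc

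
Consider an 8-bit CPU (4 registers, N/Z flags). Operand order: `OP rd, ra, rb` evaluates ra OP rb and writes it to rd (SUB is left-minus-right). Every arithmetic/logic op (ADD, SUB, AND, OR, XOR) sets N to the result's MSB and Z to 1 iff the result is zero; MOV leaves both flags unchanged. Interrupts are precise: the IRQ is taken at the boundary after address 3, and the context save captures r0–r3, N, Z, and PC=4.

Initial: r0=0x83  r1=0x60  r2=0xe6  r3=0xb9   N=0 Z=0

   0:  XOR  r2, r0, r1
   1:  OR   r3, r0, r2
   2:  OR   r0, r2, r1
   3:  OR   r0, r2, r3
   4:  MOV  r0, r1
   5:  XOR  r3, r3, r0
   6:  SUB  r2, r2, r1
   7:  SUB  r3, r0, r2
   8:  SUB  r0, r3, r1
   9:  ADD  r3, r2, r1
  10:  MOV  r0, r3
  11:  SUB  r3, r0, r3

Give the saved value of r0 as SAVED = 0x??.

SAVED = 0xe3

after  0: r0=0x83 r1=0x60 r2=0xe3 r3=0xb9  N=1 Z=0
after  1: r0=0x83 r1=0x60 r2=0xe3 r3=0xe3  N=1 Z=0
after  2: r0=0xe3 r1=0x60 r2=0xe3 r3=0xe3  N=1 Z=0
after  3: r0=0xe3 r1=0x60 r2=0xe3 r3=0xe3  N=1 Z=0
-- IRQ taken; context saved, return-PC = 4 --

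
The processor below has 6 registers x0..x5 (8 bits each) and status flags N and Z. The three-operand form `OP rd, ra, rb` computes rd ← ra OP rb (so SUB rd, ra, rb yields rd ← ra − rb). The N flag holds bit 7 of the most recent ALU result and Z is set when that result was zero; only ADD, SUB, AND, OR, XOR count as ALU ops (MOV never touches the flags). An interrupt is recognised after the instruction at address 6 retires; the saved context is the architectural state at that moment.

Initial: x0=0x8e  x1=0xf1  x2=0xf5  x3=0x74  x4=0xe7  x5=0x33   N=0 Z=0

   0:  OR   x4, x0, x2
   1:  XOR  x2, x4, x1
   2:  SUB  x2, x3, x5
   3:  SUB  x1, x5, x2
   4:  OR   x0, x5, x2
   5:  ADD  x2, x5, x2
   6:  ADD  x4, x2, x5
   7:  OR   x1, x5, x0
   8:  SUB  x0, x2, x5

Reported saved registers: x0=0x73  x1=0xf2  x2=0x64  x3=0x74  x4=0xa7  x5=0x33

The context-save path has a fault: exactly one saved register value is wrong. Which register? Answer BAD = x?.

BAD = x2

after  0: x0=0x8e x1=0xf1 x2=0xf5 x3=0x74 x4=0xff x5=0x33  N=1 Z=0
after  1: x0=0x8e x1=0xf1 x2=0x0e x3=0x74 x4=0xff x5=0x33  N=0 Z=0
after  2: x0=0x8e x1=0xf1 x2=0x41 x3=0x74 x4=0xff x5=0x33  N=0 Z=0
after  3: x0=0x8e x1=0xf2 x2=0x41 x3=0x74 x4=0xff x5=0x33  N=1 Z=0
after  4: x0=0x73 x1=0xf2 x2=0x41 x3=0x74 x4=0xff x5=0x33  N=0 Z=0
after  5: x0=0x73 x1=0xf2 x2=0x74 x3=0x74 x4=0xff x5=0x33  N=0 Z=0
after  6: x0=0x73 x1=0xf2 x2=0x74 x3=0x74 x4=0xa7 x5=0x33  N=1 Z=0
-- IRQ taken; context saved, return-PC = 7 --
mismatch: x2: reported 0x64 vs actual 0x74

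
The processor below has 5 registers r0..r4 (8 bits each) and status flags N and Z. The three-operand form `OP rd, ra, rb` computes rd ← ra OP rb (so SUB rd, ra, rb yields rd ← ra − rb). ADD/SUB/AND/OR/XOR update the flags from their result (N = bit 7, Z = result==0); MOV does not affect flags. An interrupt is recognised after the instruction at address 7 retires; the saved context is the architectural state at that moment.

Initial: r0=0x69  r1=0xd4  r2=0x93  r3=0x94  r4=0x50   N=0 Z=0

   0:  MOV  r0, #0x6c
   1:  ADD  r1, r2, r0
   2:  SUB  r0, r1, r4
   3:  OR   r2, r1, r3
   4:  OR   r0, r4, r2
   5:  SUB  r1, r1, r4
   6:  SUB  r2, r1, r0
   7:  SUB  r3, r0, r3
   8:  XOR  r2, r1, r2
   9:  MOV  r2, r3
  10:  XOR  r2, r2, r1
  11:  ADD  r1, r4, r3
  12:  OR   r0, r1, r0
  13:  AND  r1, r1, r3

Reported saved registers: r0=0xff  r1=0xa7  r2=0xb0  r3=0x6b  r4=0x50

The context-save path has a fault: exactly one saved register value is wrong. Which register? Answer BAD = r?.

after  0: r0=0x6c r1=0xd4 r2=0x93 r3=0x94 r4=0x50  N=0 Z=0
after  1: r0=0x6c r1=0xff r2=0x93 r3=0x94 r4=0x50  N=1 Z=0
after  2: r0=0xaf r1=0xff r2=0x93 r3=0x94 r4=0x50  N=1 Z=0
after  3: r0=0xaf r1=0xff r2=0xff r3=0x94 r4=0x50  N=1 Z=0
after  4: r0=0xff r1=0xff r2=0xff r3=0x94 r4=0x50  N=1 Z=0
after  5: r0=0xff r1=0xaf r2=0xff r3=0x94 r4=0x50  N=1 Z=0
after  6: r0=0xff r1=0xaf r2=0xb0 r3=0x94 r4=0x50  N=1 Z=0
after  7: r0=0xff r1=0xaf r2=0xb0 r3=0x6b r4=0x50  N=0 Z=0
-- IRQ taken; context saved, return-PC = 8 --
mismatch: r1: reported 0xa7 vs actual 0xaf

BAD = r1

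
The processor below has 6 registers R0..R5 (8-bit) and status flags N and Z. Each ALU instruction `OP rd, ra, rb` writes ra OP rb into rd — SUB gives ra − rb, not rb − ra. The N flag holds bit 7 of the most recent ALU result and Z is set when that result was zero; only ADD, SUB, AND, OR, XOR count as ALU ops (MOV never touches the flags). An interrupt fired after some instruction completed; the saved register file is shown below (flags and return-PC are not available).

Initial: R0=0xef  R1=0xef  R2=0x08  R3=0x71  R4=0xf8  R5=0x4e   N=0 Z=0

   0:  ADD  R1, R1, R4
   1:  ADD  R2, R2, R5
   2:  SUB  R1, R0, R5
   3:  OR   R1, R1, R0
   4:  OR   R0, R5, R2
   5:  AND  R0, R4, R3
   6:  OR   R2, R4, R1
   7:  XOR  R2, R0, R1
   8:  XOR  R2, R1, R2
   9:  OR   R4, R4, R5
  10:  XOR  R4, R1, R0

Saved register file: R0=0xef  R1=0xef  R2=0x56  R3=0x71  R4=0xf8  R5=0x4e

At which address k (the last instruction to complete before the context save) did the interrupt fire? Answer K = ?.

after  0: R0=0xef R1=0xe7 R2=0x08 R3=0x71 R4=0xf8 R5=0x4e  N=1 Z=0
after  1: R0=0xef R1=0xe7 R2=0x56 R3=0x71 R4=0xf8 R5=0x4e  N=0 Z=0
after  2: R0=0xef R1=0xa1 R2=0x56 R3=0x71 R4=0xf8 R5=0x4e  N=1 Z=0
after  3: R0=0xef R1=0xef R2=0x56 R3=0x71 R4=0xf8 R5=0x4e  N=1 Z=0
-- IRQ taken; context saved, return-PC = 4 --

K = 3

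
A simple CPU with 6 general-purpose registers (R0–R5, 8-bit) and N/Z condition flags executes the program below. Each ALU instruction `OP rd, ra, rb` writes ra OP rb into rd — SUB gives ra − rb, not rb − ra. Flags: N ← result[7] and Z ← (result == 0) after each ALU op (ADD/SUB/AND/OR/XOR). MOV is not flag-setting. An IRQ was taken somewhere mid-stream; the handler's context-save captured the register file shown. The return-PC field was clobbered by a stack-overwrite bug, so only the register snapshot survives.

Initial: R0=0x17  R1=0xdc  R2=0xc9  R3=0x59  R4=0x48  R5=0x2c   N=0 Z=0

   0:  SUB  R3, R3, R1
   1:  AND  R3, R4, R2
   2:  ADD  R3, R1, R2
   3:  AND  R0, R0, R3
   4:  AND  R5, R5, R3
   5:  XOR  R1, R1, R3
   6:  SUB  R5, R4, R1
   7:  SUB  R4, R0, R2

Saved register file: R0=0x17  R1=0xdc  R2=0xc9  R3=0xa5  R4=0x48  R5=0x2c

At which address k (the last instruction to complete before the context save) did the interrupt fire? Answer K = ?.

after  0: R0=0x17 R1=0xdc R2=0xc9 R3=0x7d R4=0x48 R5=0x2c  N=0 Z=0
after  1: R0=0x17 R1=0xdc R2=0xc9 R3=0x48 R4=0x48 R5=0x2c  N=0 Z=0
after  2: R0=0x17 R1=0xdc R2=0xc9 R3=0xa5 R4=0x48 R5=0x2c  N=1 Z=0
-- IRQ taken; context saved, return-PC = 3 --

K = 2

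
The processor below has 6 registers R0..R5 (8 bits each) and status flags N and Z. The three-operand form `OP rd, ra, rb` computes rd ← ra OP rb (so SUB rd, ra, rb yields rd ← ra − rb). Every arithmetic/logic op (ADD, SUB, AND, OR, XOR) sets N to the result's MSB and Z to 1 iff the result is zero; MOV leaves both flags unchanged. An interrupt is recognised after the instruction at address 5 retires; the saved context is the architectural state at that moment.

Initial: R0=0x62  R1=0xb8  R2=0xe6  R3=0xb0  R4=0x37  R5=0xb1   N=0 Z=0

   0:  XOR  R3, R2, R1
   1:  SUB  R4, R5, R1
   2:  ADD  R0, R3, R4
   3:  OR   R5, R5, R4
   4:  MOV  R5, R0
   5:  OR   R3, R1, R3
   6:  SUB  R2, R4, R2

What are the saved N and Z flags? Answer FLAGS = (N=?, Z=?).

FLAGS = (N=1, Z=0)

after  0: R0=0x62 R1=0xb8 R2=0xe6 R3=0x5e R4=0x37 R5=0xb1  N=0 Z=0
after  1: R0=0x62 R1=0xb8 R2=0xe6 R3=0x5e R4=0xf9 R5=0xb1  N=1 Z=0
after  2: R0=0x57 R1=0xb8 R2=0xe6 R3=0x5e R4=0xf9 R5=0xb1  N=0 Z=0
after  3: R0=0x57 R1=0xb8 R2=0xe6 R3=0x5e R4=0xf9 R5=0xf9  N=1 Z=0
after  4: R0=0x57 R1=0xb8 R2=0xe6 R3=0x5e R4=0xf9 R5=0x57  N=1 Z=0
after  5: R0=0x57 R1=0xb8 R2=0xe6 R3=0xfe R4=0xf9 R5=0x57  N=1 Z=0
-- IRQ taken; context saved, return-PC = 6 --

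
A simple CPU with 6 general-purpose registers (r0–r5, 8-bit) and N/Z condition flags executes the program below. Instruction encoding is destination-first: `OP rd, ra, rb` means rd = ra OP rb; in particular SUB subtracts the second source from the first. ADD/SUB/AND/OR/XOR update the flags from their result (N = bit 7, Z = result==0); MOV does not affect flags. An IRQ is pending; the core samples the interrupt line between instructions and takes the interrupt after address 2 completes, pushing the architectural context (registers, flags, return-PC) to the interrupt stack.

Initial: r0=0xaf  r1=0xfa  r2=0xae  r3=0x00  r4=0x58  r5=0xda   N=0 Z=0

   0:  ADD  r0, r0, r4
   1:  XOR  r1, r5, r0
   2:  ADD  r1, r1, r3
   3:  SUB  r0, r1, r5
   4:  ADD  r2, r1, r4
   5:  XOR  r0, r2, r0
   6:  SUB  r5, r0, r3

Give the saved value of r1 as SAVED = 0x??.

SAVED = 0xdd

after  0: r0=0x07 r1=0xfa r2=0xae r3=0x00 r4=0x58 r5=0xda  N=0 Z=0
after  1: r0=0x07 r1=0xdd r2=0xae r3=0x00 r4=0x58 r5=0xda  N=1 Z=0
after  2: r0=0x07 r1=0xdd r2=0xae r3=0x00 r4=0x58 r5=0xda  N=1 Z=0
-- IRQ taken; context saved, return-PC = 3 --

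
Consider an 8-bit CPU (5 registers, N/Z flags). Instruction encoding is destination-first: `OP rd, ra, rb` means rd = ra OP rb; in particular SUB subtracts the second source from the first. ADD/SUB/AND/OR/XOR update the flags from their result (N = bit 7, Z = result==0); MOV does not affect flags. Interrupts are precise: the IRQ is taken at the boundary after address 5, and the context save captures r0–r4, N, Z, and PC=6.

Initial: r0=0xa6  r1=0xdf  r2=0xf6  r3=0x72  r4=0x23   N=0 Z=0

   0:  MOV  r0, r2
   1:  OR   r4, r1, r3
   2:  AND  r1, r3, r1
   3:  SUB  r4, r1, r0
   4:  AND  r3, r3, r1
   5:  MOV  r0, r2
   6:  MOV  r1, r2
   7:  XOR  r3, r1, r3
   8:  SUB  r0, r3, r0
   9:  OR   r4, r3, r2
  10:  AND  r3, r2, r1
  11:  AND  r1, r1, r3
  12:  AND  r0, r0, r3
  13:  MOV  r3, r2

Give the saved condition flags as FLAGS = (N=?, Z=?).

after  0: r0=0xf6 r1=0xdf r2=0xf6 r3=0x72 r4=0x23  N=0 Z=0
after  1: r0=0xf6 r1=0xdf r2=0xf6 r3=0x72 r4=0xff  N=1 Z=0
after  2: r0=0xf6 r1=0x52 r2=0xf6 r3=0x72 r4=0xff  N=0 Z=0
after  3: r0=0xf6 r1=0x52 r2=0xf6 r3=0x72 r4=0x5c  N=0 Z=0
after  4: r0=0xf6 r1=0x52 r2=0xf6 r3=0x52 r4=0x5c  N=0 Z=0
after  5: r0=0xf6 r1=0x52 r2=0xf6 r3=0x52 r4=0x5c  N=0 Z=0
-- IRQ taken; context saved, return-PC = 6 --

FLAGS = (N=0, Z=0)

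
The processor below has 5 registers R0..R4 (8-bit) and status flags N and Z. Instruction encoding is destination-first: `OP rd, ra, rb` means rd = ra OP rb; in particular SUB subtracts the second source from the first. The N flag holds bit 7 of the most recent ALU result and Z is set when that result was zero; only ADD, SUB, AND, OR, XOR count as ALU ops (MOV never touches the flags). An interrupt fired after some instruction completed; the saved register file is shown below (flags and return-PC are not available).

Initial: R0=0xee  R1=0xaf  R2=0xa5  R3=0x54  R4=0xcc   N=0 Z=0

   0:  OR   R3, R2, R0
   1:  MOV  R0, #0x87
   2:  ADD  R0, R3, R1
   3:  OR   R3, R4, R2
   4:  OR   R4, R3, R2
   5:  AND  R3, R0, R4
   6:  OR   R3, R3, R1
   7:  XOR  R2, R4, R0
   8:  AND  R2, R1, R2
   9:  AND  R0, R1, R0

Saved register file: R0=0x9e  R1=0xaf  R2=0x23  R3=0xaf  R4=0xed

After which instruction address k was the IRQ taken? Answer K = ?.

K = 8

after  0: R0=0xee R1=0xaf R2=0xa5 R3=0xef R4=0xcc  N=1 Z=0
after  1: R0=0x87 R1=0xaf R2=0xa5 R3=0xef R4=0xcc  N=1 Z=0
after  2: R0=0x9e R1=0xaf R2=0xa5 R3=0xef R4=0xcc  N=1 Z=0
after  3: R0=0x9e R1=0xaf R2=0xa5 R3=0xed R4=0xcc  N=1 Z=0
after  4: R0=0x9e R1=0xaf R2=0xa5 R3=0xed R4=0xed  N=1 Z=0
after  5: R0=0x9e R1=0xaf R2=0xa5 R3=0x8c R4=0xed  N=1 Z=0
after  6: R0=0x9e R1=0xaf R2=0xa5 R3=0xaf R4=0xed  N=1 Z=0
after  7: R0=0x9e R1=0xaf R2=0x73 R3=0xaf R4=0xed  N=0 Z=0
after  8: R0=0x9e R1=0xaf R2=0x23 R3=0xaf R4=0xed  N=0 Z=0
-- IRQ taken; context saved, return-PC = 9 --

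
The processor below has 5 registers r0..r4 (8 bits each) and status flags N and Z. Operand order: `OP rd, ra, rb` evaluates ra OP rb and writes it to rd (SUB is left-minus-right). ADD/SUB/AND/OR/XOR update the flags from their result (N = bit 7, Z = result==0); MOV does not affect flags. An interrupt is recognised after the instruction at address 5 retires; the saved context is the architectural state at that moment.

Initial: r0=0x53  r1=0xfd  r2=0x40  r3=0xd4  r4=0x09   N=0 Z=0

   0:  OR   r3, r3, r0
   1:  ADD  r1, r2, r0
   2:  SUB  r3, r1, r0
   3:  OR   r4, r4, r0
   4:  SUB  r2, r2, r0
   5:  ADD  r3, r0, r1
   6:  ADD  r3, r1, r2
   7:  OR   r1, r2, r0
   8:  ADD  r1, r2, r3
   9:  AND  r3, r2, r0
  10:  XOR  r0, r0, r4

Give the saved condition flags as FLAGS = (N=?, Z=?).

after  0: r0=0x53 r1=0xfd r2=0x40 r3=0xd7 r4=0x09  N=1 Z=0
after  1: r0=0x53 r1=0x93 r2=0x40 r3=0xd7 r4=0x09  N=1 Z=0
after  2: r0=0x53 r1=0x93 r2=0x40 r3=0x40 r4=0x09  N=0 Z=0
after  3: r0=0x53 r1=0x93 r2=0x40 r3=0x40 r4=0x5b  N=0 Z=0
after  4: r0=0x53 r1=0x93 r2=0xed r3=0x40 r4=0x5b  N=1 Z=0
after  5: r0=0x53 r1=0x93 r2=0xed r3=0xe6 r4=0x5b  N=1 Z=0
-- IRQ taken; context saved, return-PC = 6 --

FLAGS = (N=1, Z=0)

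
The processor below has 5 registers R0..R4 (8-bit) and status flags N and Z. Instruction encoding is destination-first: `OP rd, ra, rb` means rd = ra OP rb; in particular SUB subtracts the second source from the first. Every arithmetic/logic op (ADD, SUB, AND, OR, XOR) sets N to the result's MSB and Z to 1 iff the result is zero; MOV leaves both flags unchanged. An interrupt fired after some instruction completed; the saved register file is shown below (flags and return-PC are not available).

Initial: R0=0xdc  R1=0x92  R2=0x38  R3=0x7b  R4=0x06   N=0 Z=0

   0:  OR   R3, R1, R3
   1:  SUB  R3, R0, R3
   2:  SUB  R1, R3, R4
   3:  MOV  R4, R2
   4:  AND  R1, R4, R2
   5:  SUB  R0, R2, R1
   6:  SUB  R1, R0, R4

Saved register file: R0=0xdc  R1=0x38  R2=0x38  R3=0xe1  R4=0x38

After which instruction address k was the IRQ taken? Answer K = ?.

K = 4

after  0: R0=0xdc R1=0x92 R2=0x38 R3=0xfb R4=0x06  N=1 Z=0
after  1: R0=0xdc R1=0x92 R2=0x38 R3=0xe1 R4=0x06  N=1 Z=0
after  2: R0=0xdc R1=0xdb R2=0x38 R3=0xe1 R4=0x06  N=1 Z=0
after  3: R0=0xdc R1=0xdb R2=0x38 R3=0xe1 R4=0x38  N=1 Z=0
after  4: R0=0xdc R1=0x38 R2=0x38 R3=0xe1 R4=0x38  N=0 Z=0
-- IRQ taken; context saved, return-PC = 5 --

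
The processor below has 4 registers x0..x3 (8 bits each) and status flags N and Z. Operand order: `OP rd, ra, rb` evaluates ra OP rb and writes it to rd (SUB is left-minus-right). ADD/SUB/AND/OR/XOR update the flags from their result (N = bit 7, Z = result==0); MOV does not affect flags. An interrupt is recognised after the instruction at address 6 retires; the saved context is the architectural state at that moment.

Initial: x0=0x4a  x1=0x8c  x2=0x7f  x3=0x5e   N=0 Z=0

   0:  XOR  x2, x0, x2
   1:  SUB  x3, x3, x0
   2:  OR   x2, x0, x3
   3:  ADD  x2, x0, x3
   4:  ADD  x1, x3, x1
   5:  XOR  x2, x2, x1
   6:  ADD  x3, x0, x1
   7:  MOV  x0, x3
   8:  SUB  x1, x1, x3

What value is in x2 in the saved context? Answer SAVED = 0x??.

after  0: x0=0x4a x1=0x8c x2=0x35 x3=0x5e  N=0 Z=0
after  1: x0=0x4a x1=0x8c x2=0x35 x3=0x14  N=0 Z=0
after  2: x0=0x4a x1=0x8c x2=0x5e x3=0x14  N=0 Z=0
after  3: x0=0x4a x1=0x8c x2=0x5e x3=0x14  N=0 Z=0
after  4: x0=0x4a x1=0xa0 x2=0x5e x3=0x14  N=1 Z=0
after  5: x0=0x4a x1=0xa0 x2=0xfe x3=0x14  N=1 Z=0
after  6: x0=0x4a x1=0xa0 x2=0xfe x3=0xea  N=1 Z=0
-- IRQ taken; context saved, return-PC = 7 --

SAVED = 0xfe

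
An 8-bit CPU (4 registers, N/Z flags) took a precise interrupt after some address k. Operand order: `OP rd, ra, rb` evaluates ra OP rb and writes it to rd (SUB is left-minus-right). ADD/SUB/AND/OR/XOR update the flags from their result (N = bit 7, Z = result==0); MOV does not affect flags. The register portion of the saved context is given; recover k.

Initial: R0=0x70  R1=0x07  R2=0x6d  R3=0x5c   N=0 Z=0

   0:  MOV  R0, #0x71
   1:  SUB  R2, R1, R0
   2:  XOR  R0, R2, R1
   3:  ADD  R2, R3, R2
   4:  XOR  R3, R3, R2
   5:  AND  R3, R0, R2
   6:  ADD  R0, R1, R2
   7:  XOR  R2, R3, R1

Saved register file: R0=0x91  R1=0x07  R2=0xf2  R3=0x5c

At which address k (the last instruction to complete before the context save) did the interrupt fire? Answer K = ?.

K = 3

after  0: R0=0x71 R1=0x07 R2=0x6d R3=0x5c  N=0 Z=0
after  1: R0=0x71 R1=0x07 R2=0x96 R3=0x5c  N=1 Z=0
after  2: R0=0x91 R1=0x07 R2=0x96 R3=0x5c  N=1 Z=0
after  3: R0=0x91 R1=0x07 R2=0xf2 R3=0x5c  N=1 Z=0
-- IRQ taken; context saved, return-PC = 4 --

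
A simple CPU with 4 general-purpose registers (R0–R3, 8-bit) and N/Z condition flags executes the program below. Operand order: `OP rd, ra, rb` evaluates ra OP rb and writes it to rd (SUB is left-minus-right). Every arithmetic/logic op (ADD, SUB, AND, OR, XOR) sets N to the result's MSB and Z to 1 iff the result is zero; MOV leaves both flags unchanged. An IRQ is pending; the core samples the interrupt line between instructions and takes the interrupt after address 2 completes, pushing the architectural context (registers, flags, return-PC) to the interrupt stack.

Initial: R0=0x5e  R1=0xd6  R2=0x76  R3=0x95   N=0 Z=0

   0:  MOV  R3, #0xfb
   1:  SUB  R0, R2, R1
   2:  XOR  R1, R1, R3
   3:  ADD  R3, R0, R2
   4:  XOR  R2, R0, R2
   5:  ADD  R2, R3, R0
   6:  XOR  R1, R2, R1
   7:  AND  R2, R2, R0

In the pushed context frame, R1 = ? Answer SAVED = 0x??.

after  0: R0=0x5e R1=0xd6 R2=0x76 R3=0xfb  N=0 Z=0
after  1: R0=0xa0 R1=0xd6 R2=0x76 R3=0xfb  N=1 Z=0
after  2: R0=0xa0 R1=0x2d R2=0x76 R3=0xfb  N=0 Z=0
-- IRQ taken; context saved, return-PC = 3 --

SAVED = 0x2d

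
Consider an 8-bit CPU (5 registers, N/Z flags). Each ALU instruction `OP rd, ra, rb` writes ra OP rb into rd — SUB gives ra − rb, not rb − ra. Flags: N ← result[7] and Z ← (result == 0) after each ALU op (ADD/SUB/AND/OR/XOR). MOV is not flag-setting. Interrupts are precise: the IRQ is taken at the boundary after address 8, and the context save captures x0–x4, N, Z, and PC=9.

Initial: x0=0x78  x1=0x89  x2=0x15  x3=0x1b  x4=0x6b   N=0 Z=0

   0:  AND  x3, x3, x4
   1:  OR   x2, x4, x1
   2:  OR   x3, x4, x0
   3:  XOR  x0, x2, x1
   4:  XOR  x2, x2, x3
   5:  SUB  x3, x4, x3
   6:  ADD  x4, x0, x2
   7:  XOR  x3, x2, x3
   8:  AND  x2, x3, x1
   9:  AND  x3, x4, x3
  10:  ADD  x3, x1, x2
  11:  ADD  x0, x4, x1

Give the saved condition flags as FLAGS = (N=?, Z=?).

after  0: x0=0x78 x1=0x89 x2=0x15 x3=0x0b x4=0x6b  N=0 Z=0
after  1: x0=0x78 x1=0x89 x2=0xeb x3=0x0b x4=0x6b  N=1 Z=0
after  2: x0=0x78 x1=0x89 x2=0xeb x3=0x7b x4=0x6b  N=0 Z=0
after  3: x0=0x62 x1=0x89 x2=0xeb x3=0x7b x4=0x6b  N=0 Z=0
after  4: x0=0x62 x1=0x89 x2=0x90 x3=0x7b x4=0x6b  N=1 Z=0
after  5: x0=0x62 x1=0x89 x2=0x90 x3=0xf0 x4=0x6b  N=1 Z=0
after  6: x0=0x62 x1=0x89 x2=0x90 x3=0xf0 x4=0xf2  N=1 Z=0
after  7: x0=0x62 x1=0x89 x2=0x90 x3=0x60 x4=0xf2  N=0 Z=0
after  8: x0=0x62 x1=0x89 x2=0x00 x3=0x60 x4=0xf2  N=0 Z=1
-- IRQ taken; context saved, return-PC = 9 --

FLAGS = (N=0, Z=1)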